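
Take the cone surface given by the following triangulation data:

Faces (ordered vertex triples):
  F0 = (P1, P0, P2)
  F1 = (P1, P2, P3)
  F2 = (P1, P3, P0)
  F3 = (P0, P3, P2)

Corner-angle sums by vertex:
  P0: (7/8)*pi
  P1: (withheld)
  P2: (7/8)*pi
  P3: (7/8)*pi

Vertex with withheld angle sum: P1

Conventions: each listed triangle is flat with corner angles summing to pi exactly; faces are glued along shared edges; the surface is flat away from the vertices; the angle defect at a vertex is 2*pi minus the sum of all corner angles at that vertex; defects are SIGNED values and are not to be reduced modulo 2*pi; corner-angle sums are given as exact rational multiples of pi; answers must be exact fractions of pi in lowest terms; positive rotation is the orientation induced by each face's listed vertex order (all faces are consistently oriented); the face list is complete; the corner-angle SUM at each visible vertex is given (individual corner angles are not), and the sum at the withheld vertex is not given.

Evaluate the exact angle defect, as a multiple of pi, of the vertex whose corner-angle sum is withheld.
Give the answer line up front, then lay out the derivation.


Answer: defect(P1) = (5/8)*pi

V = 4, E = 6, F = 4; chi = V - E + F = 2
Gauss-Bonnet: total defect = 2*pi*chi = 4*pi; visible defects sum to (27/8)*pi


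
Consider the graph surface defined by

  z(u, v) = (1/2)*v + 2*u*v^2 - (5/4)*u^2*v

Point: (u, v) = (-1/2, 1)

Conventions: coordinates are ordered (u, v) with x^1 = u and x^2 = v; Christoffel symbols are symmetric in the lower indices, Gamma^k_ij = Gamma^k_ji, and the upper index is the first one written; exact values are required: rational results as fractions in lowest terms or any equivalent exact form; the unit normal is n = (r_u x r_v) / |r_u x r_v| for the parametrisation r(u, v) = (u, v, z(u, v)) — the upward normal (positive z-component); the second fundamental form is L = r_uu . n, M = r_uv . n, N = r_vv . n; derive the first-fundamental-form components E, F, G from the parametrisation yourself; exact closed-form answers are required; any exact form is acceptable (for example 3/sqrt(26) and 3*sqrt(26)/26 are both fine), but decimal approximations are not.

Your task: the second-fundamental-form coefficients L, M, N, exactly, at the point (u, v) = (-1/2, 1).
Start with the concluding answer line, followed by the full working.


Answer: L = -40*sqrt(3801)/3801, M = 4*sqrt(3801)/181, N = -32*sqrt(3801)/3801

z_u = 13/4, z_v = -29/16, z_uu = -5/2, z_uv = 21/4, z_vv = -2
E = 185/16, F = -377/64, G = 1097/256; answer radicand W^2 = 3801/256
unnormalised second-form numerators: l = -5/2, m = 21/4, n = -2; L = l/sqrt(3801/256), and similarly M = m/sqrt(W^2), N = n/sqrt(W^2)


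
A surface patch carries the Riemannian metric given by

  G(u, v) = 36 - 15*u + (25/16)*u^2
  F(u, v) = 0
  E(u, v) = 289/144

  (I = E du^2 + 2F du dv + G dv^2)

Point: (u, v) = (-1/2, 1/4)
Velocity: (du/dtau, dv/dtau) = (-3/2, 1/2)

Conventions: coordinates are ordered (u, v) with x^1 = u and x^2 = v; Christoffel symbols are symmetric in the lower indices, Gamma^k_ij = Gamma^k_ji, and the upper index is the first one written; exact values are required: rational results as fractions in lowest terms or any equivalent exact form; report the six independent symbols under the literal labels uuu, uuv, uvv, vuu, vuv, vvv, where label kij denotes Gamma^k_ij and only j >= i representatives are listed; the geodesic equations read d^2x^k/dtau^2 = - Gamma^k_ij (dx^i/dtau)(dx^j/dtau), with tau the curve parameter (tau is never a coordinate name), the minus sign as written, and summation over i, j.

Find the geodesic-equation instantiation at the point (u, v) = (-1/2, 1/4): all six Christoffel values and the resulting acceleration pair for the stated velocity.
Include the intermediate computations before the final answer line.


E = 289/144, F = 0, G = 2809/64 at the point
E_u = 0, E_v = 0, F_u = 0, F_v = 0, G_u = -265/16, G_v = 0
EG - F^2 = 811801/9216;  g^inv = (9216/811801) * [[2809/64, 0], [0, 289/144]]
first-kind symbols [ij,l] = (1/2)(d_i g_jl + d_j g_il - d_l g_ij): [uu,u] = E_u/2 = 0, [uu,v] = F_u - E_v/2 = 0, [uv,u] = E_v/2 = 0, [uv,v] = G_u/2 = -265/32, [vv,u] = F_v - G_u/2 = 265/32, [vv,v] = G_v/2 = 0
Gamma^u_ij = (G*[ij,u] - F*[ij,v])/(EG - F^2), Gamma^v_ij = (E*[ij,v] - F*[ij,u])/(EG - F^2)
Gamma_uuu = 0, Gamma_uuv = 0, Gamma_uvv = 2385/578, Gamma_vuu = 0, Gamma_vuv = -10/53, Gamma_vvv = 0
d^2u/dtau^2 = -(Gamma_uuu*(-3/2)^2 + 2*Gamma_uuv*(-3/2)*(1/2) + Gamma_uvv*(1/2)^2) = -2385/2312
d^2v/dtau^2 = -(Gamma_vuu*(-3/2)^2 + 2*Gamma_vuv*(-3/2)*(1/2) + Gamma_vvv*(1/2)^2) = -15/53

Answer: Gamma_uuu = 0, Gamma_uuv = 0, Gamma_uvv = 2385/578, Gamma_vuu = 0, Gamma_vuv = -10/53, Gamma_vvv = 0; accelerations (d^2u/dtau^2, d^2v/dtau^2) = (-2385/2312, -15/53)


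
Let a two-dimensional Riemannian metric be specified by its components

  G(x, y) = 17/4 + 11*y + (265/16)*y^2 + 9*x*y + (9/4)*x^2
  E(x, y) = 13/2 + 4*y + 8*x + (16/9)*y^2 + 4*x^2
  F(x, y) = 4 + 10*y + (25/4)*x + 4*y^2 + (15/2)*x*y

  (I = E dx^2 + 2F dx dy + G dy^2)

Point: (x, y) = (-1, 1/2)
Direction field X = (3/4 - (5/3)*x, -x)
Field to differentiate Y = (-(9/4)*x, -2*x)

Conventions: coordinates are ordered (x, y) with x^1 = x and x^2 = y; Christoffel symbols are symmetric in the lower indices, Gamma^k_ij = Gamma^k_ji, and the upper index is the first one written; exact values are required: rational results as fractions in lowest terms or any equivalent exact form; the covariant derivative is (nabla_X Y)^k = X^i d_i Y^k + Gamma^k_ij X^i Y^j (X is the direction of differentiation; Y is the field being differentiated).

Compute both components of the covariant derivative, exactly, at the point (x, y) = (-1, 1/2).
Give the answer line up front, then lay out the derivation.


Answer: (nabla_X Y)^x = 5683/4272, (nabla_X Y)^y = 371/4470

E = 89/18, F = 0, G = 745/64 at the point
E_x = 0, E_y = 52/9, F_x = 10, F_y = 13/2, G_x = 0, G_y = 297/16
EG - F^2 = 66305/1152;  g^inv = (1152/66305) * [[745/64, 0], [0, 89/18]]
first-kind symbols [ij,l] = (1/2)(d_i g_jl + d_j g_il - d_l g_ij): [xx,x] = E_x/2 = 0, [xx,y] = F_x - E_y/2 = 64/9, [xy,x] = E_y/2 = 26/9, [xy,y] = G_x/2 = 0, [yy,x] = F_y - G_x/2 = 13/2, [yy,y] = G_y/2 = 297/32
Gamma^x_ij = (G*[ij,x] - F*[ij,y])/(EG - F^2), Gamma^y_ij = (E*[ij,y] - F*[ij,x])/(EG - F^2)
Gamma_xxx = 0, Gamma_xxy = 52/89, Gamma_xyy = 117/89, Gamma_yxx = 4096/6705, Gamma_yxy = 0, Gamma_yyy = 594/745
X = (29/12, 1), Y = (9/4, 2) at the point


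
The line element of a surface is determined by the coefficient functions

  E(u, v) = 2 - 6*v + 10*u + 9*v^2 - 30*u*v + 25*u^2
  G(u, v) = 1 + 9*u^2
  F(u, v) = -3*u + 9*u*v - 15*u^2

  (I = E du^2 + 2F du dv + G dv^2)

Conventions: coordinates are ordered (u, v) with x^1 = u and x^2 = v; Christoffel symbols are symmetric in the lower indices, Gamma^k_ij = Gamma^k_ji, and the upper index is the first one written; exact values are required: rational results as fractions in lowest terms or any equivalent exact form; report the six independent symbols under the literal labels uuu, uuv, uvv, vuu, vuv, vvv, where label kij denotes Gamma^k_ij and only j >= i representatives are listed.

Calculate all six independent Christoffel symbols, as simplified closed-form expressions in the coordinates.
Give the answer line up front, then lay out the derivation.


Answer: Gamma_uuu = (25*u - 15*v + 5)/(34*u^2 - 30*u*v + 10*u + 9*v^2 - 6*v + 2), Gamma_uuv = (-15*u + 9*v - 3)/(34*u^2 - 30*u*v + 10*u + 9*v^2 - 6*v + 2), Gamma_uvv = 0, Gamma_vuu = -15*u/(34*u^2 - 30*u*v + 10*u + 9*v^2 - 6*v + 2), Gamma_vuv = 9*u/(34*u^2 - 30*u*v + 10*u + 9*v^2 - 6*v + 2), Gamma_vvv = 0

E = 2 - 6*v + 10*u + 9*v^2 - 30*u*v + 25*u^2; F = -3*u + 9*u*v - 15*u^2; G = 1 + 9*u^2
Gamma^k_ij = (1/2) g^{kl} (d_i g_jl + d_j g_il - d_l g_ij), with g^inv = (1/(EG-F^2)) [[G, -F], [-F, E]]
first partials: E_u = 10 - 30*v + 50*u, E_v = -6 + 18*v - 30*u, F_u = -3 + 9*v - 30*u, F_v = 9*u, G_u = 18*u, G_v = 0
D = EG - F^2 = 2 - 6*v + 10*u + 9*v^2 - 30*u*v + 34*u^2
expanded: Gamma^u_uu = (G E_u - 2F F_u + F E_v)/(2D), Gamma^u_uv = (G E_v - F G_u)/(2D), Gamma^u_vv = (2G F_v - G G_u - F G_v)/(2D), Gamma^v_uu = (2E F_u - E E_v - F E_u)/(2D), Gamma^v_uv = (E G_u - F E_v)/(2D), Gamma^v_vv = (E G_v - 2F F_v + F G_u)/(2D); substitute and cancel common factors


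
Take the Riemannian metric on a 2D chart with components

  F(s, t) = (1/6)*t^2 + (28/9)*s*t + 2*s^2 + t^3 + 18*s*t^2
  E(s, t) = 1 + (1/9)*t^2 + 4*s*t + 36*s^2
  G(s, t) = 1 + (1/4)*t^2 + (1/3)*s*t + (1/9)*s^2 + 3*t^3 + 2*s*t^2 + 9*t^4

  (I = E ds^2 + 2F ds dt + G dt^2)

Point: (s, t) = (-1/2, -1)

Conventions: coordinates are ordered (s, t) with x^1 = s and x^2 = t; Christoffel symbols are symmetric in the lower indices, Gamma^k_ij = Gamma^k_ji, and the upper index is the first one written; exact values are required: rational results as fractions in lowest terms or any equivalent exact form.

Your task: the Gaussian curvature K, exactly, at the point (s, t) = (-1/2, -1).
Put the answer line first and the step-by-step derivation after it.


Answer: K = -1341/12482

E = 109/9, F = -70/9, G = 58/9, EG - F^2 = 158/9 at the point
E_s = -40, E_t = -20/9, F_s = 116/9, F_t = 172/9, G_s = 14/9, G_t = -77/3
E_tt = 2/9, F_st = -296/9, G_ss = 2/9
K follows from Brioschi's formula, (det M1 - det M2)/(EG - F^2)^2.
M1 = [[-E_tt/2 + F_st - G_ss/2, E_s/2, F_s - E_t/2], [F_t - G_s/2, E, F], [G_t/2, F, G]] = [[-298/9, -20, 14], [55/3, 109/9, -70/9], [-77/6, -70/9, 58/9]]; det M1 = -2831/81
M2 = [[0, E_t/2, G_s/2], [E_t/2, E, F], [G_s/2, F, G]] = [[0, -10/9, 7/9], [-10/9, 109/9, -70/9], [7/9, -70/9, 58/9]]; det M2 = -149/81
det M1 - det M2 = -298/9; K = -298/9 / (158/9)^2 = -1341/12482


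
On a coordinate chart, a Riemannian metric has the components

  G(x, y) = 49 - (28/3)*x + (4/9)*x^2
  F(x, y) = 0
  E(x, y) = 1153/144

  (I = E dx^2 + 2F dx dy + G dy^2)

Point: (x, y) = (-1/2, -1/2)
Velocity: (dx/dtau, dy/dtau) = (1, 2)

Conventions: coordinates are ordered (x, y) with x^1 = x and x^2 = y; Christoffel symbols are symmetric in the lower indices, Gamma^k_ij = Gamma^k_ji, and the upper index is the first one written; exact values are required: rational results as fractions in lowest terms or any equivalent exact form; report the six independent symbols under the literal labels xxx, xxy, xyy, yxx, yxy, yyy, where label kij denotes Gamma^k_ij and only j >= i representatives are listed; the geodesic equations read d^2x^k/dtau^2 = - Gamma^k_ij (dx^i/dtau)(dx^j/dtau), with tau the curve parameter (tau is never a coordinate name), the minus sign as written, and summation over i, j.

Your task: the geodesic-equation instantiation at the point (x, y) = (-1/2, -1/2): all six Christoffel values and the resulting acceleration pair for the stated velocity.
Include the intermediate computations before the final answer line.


E = 1153/144, F = 0, G = 484/9 at the point
E_x = 0, E_y = 0, F_x = 0, F_y = 0, G_x = -88/9, G_y = 0
EG - F^2 = 139513/324;  g^inv = (324/139513) * [[484/9, 0], [0, 1153/144]]
first-kind symbols [ij,l] = (1/2)(d_i g_jl + d_j g_il - d_l g_ij): [xx,x] = E_x/2 = 0, [xx,y] = F_x - E_y/2 = 0, [xy,x] = E_y/2 = 0, [xy,y] = G_x/2 = -44/9, [yy,x] = F_y - G_x/2 = 44/9, [yy,y] = G_y/2 = 0
Gamma^x_ij = (G*[ij,x] - F*[ij,y])/(EG - F^2), Gamma^y_ij = (E*[ij,y] - F*[ij,x])/(EG - F^2)
Gamma_xxx = 0, Gamma_xxy = 0, Gamma_xyy = 704/1153, Gamma_yxx = 0, Gamma_yxy = -1/11, Gamma_yyy = 0
d^2x/dtau^2 = -(Gamma_xxx*(1)^2 + 2*Gamma_xxy*(1)*(2) + Gamma_xyy*(2)^2) = -2816/1153
d^2y/dtau^2 = -(Gamma_yxx*(1)^2 + 2*Gamma_yxy*(1)*(2) + Gamma_yyy*(2)^2) = 4/11

Answer: Gamma_xxx = 0, Gamma_xxy = 0, Gamma_xyy = 704/1153, Gamma_yxx = 0, Gamma_yxy = -1/11, Gamma_yyy = 0; accelerations (d^2x/dtau^2, d^2y/dtau^2) = (-2816/1153, 4/11)


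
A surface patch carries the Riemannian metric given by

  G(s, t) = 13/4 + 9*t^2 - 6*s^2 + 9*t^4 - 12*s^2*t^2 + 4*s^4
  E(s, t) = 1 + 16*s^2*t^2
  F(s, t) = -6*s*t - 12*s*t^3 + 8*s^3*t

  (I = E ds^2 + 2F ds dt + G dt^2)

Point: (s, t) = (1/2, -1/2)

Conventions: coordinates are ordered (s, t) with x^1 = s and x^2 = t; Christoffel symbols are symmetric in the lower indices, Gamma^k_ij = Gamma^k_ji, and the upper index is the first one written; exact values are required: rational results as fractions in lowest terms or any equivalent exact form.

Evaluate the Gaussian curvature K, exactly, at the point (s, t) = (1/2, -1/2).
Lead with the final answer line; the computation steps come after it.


Answer: K = -2560/6561

E = 2, F = 7/4, G = 65/16, EG - F^2 = 81/16 at the point
E_s = 4, E_t = -4, F_s = 3/2, F_t = -13/2, G_s = -7, G_t = -21/2
E_tt = 8, F_st = -9, G_ss = -6
Compute both Brioschi determinants and normalise by (EG - F^2)^2.
M1 = [[-E_tt/2 + F_st - G_ss/2, E_s/2, F_s - E_t/2], [F_t - G_s/2, E, F], [G_t/2, F, G]] = [[-10, 2, 7/2], [-3, 2, 7/4], [-21/4, 7/4, 65/16]]; det M1 = -105/4
M2 = [[0, E_t/2, G_s/2], [E_t/2, E, F], [G_s/2, F, G]] = [[0, -2, -7/2], [-2, 2, 7/4], [-7/2, 7/4, 65/16]]; det M2 = -65/4
det M1 - det M2 = -10; K = -10 / (81/16)^2 = -2560/6561


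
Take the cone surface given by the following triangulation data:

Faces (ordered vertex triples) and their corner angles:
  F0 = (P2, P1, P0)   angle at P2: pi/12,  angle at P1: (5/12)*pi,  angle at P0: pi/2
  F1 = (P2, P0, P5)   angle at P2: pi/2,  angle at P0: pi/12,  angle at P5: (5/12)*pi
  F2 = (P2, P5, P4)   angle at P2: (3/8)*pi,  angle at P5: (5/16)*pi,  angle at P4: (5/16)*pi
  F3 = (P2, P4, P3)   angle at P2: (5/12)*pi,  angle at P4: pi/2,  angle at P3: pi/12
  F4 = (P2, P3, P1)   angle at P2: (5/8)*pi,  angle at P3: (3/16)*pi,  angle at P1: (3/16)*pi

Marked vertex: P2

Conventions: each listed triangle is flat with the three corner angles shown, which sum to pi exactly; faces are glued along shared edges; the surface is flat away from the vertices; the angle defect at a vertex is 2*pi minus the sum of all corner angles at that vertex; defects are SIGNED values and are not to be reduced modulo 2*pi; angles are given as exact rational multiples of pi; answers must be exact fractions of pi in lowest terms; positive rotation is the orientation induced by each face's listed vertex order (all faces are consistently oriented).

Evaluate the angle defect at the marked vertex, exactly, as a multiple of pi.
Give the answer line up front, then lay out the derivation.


Answer: defect(P2) = 0

Sum of corner angles at P2: 2*pi
defect = 2*pi - 2*pi


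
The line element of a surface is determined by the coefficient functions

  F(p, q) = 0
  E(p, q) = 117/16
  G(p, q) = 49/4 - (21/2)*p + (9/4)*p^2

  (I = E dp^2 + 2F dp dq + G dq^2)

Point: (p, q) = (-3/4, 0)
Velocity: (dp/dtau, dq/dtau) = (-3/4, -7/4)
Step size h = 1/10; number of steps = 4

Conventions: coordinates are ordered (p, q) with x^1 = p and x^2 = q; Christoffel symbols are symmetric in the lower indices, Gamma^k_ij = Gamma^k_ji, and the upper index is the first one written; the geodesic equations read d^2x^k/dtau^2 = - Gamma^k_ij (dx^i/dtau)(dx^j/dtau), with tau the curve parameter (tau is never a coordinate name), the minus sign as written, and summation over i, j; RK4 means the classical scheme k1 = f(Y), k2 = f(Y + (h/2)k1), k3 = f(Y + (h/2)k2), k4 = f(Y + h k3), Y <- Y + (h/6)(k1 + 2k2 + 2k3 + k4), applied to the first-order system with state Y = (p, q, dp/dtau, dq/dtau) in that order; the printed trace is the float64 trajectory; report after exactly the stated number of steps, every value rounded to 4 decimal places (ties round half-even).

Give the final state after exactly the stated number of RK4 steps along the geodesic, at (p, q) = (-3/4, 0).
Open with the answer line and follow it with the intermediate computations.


Answer: p = -1.2556, q = -0.6131, dp/dtau = -1.7055, dq/dtau = -1.2917

f(Y) = (dp/dtau, dq/dtau, -Gamma^p_ij Y'^i Y'^j, -Gamma^q_ij Y'^i Y'^j) with the Gammas evaluated at the stage position; h = 0.100000; intermediate values shown to 6 dp
step 0: p = -0.7500, q = 0.0000, dp/dtau = -0.7500, dq/dtau = -1.7500
step 1:
  k1: at (p, q) = (-0.750000, 0.000000), (dp/dtau, dq/dtau) = (-0.750000, -1.750000); Gamma_ppp = 0.000000, Gamma_ppq = 0.000000, Gamma_pqq = 0.948718, Gamma_qpp = 0.000000, Gamma_qpq = -0.324324, Gamma_qqq = 0.000000; k1 = (-0.750000, -1.750000, -2.905449, 0.851351)
  k2: at (p, q) = (-0.787500, -0.087500), (dp/dtau, dq/dtau) = (-0.895272, -1.707432); Gamma_ppp = 0.000000, Gamma_ppq = 0.000000, Gamma_pqq = 0.960256, Gamma_qpp = 0.000000, Gamma_qpq = -0.320427, Gamma_qqq = 0.000000; k2 = (-0.895272, -1.707432, -2.799460, 0.979621)
  k3: at (p, q) = (-0.794764, -0.085372), (dp/dtau, dq/dtau) = (-0.889973, -1.701019); Gamma_ppp = 0.000000, Gamma_ppq = 0.000000, Gamma_pqq = 0.962491, Gamma_qpp = 0.000000, Gamma_qpq = -0.319683, Gamma_qqq = 0.000000; k3 = (-0.889973, -1.701019, -2.784936, 0.967912)
  k4: at (p, q) = (-0.838997, -0.170102), (dp/dtau, dq/dtau) = (-1.028494, -1.653209); Gamma_ppp = 0.000000, Gamma_ppq = 0.000000, Gamma_pqq = 0.976102, Gamma_qpp = 0.000000, Gamma_qpq = -0.315226, Gamma_qqq = 0.000000; k4 = (-1.028494, -1.653209, -2.667783, 1.071966)
  Y <- Y + (h/6)(k1 + 2k2 + 2k3 + k4): p = -0.8391, q = -0.1703, dp/dtau = -1.0290, dq/dtau = -1.6530
step 2:
  k1: at (p, q) = (-0.839150, -0.170335), (dp/dtau, dq/dtau) = (-1.029034, -1.653027); Gamma_ppp = 0.000000, Gamma_ppq = 0.000000, Gamma_pqq = 0.976149, Gamma_qpp = 0.000000, Gamma_qpq = -0.315211, Gamma_qqq = 0.000000; k1 = (-1.029034, -1.653027, -2.667324, 1.072359)
  k2: at (p, q) = (-0.890601, -0.252987), (dp/dtau, dq/dtau) = (-1.162400, -1.599409); Gamma_ppp = 0.000000, Gamma_ppq = 0.000000, Gamma_pqq = 0.991980, Gamma_qpp = 0.000000, Gamma_qpq = -0.310180, Gamma_qqq = 0.000000; k2 = (-1.162400, -1.599409, -2.537593, 1.153344)
  k3: at (p, q) = (-0.897270, -0.250306), (dp/dtau, dq/dtau) = (-1.155913, -1.595360); Gamma_ppp = 0.000000, Gamma_ppq = 0.000000, Gamma_pqq = 0.994032, Gamma_qpp = 0.000000, Gamma_qpq = -0.309540, Gamma_qqq = 0.000000; k3 = (-1.155913, -1.595360, -2.529982, 1.141643)
  k4: at (p, q) = (-0.954741, -0.329871), (dp/dtau, dq/dtau) = (-1.282032, -1.538863); Gamma_ppp = 0.000000, Gamma_ppq = 0.000000, Gamma_pqq = 1.011715, Gamma_qpp = 0.000000, Gamma_qpq = -0.304129, Gamma_qqq = 0.000000; k4 = (-1.282032, -1.538863, -2.395841, 1.200016)
  Y <- Y + (h/6)(k1 + 2k2 + 2k3 + k4): p = -0.9549, q = -0.3300, dp/dtau = -1.2823, dq/dtau = -1.5387
step 3:
  k1: at (p, q) = (-0.954945, -0.330026), (dp/dtau, dq/dtau) = (-1.282339, -1.538654); Gamma_ppp = 0.000000, Gamma_ppq = 0.000000, Gamma_pqq = 1.011778, Gamma_qpp = 0.000000, Gamma_qpq = -0.304111, Gamma_qqq = 0.000000; k1 = (-1.282339, -1.538654, -2.395341, 1.200067)
  k2: at (p, q) = (-1.019062, -0.406958), (dp/dtau, dq/dtau) = (-1.402106, -1.478651); Gamma_ppp = 0.000000, Gamma_ppq = 0.000000, Gamma_pqq = 1.031506, Gamma_qpp = 0.000000, Gamma_qpq = -0.298294, Gamma_qqq = 0.000000; k2 = (-1.402106, -1.478651, -2.255294, 1.236862)
  k3: at (p, q) = (-1.025050, -0.403958), (dp/dtau, dq/dtau) = (-1.395104, -1.476811); Gamma_ppp = 0.000000, Gamma_ppq = 0.000000, Gamma_pqq = 1.033349, Gamma_qpp = 0.000000, Gamma_qpq = -0.297762, Gamma_qqq = 0.000000; k3 = (-1.395104, -1.476811, -2.253704, 1.226962)
  k4: at (p, q) = (-1.094455, -0.477707), (dp/dtau, dq/dtau) = (-1.507709, -1.415958); Gamma_ppp = 0.000000, Gamma_ppq = 0.000000, Gamma_pqq = 1.054704, Gamma_qpp = 0.000000, Gamma_qpq = -0.291733, Gamma_qqq = 0.000000; k4 = (-1.507709, -1.415958, -2.114616, 1.245616)
  Y <- Y + (h/6)(k1 + 2k2 + 2k3 + k4): p = -1.0947, q = -0.4778, dp/dtau = -1.5078, dq/dtau = -1.4158
step 4:
  k1: at (p, q) = (-1.094686, -0.477785), (dp/dtau, dq/dtau) = (-1.507805, -1.415766); Gamma_ppp = 0.000000, Gamma_ppq = 0.000000, Gamma_pqq = 1.054775, Gamma_qpp = 0.000000, Gamma_qpq = -0.291714, Gamma_qqq = 0.000000; k1 = (-1.507805, -1.415766, -2.114183, 1.245441)
  k2: at (p, q) = (-1.170076, -0.548573), (dp/dtau, dq/dtau) = (-1.613514, -1.353494); Gamma_ppp = 0.000000, Gamma_ppq = 0.000000, Gamma_pqq = 1.077972, Gamma_qpp = 0.000000, Gamma_qpq = -0.285436, Gamma_qqq = 0.000000; k2 = (-1.613514, -1.353494, -1.974785, 1.246717)
  k3: at (p, q) = (-1.175361, -0.545459), (dp/dtau, dq/dtau) = (-1.606544, -1.353430); Gamma_ppp = 0.000000, Gamma_ppq = 0.000000, Gamma_pqq = 1.079598, Gamma_qpp = 0.000000, Gamma_qpq = -0.285006, Gamma_qqq = 0.000000; k3 = (-1.606544, -1.353430, -1.977578, 1.239404)
  k4: at (p, q) = (-1.255340, -0.613128), (dp/dtau, dq/dtau) = (-1.705563, -1.291825); Gamma_ppp = 0.000000, Gamma_ppq = 0.000000, Gamma_pqq = 1.104207, Gamma_qpp = 0.000000, Gamma_qpq = -0.278654, Gamma_qqq = 0.000000; k4 = (-1.705563, -1.291825, -1.842715, 1.227913)
  Y <- Y + (h/6)(k1 + 2k2 + 2k3 + k4): p = -1.2556, q = -0.6131, dp/dtau = -1.7055, dq/dtau = -1.2917


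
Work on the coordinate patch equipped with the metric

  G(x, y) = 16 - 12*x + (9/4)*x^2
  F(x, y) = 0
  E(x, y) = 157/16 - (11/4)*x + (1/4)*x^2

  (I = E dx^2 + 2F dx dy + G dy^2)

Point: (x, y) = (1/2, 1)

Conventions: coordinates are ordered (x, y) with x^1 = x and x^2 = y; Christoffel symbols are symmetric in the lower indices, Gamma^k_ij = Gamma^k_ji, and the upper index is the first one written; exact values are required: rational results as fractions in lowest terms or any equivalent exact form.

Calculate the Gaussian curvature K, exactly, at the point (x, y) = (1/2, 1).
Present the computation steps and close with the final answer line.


E = 17/2, F = 0, G = 169/16, EG - F^2 = 2873/32 at the point
E_x = -5/2, E_y = 0, F_x = 0, F_y = 0, G_x = -39/4, G_y = 0
E_yy = 0, F_xy = 0, G_xx = 9/2
Brioschi: K = (det M1 - det M2) / (EG - F^2)^2 with the standard first/second-derivative matrices M1, M2.
M1 = [[-E_yy/2 + F_xy - G_xx/2, E_x/2, F_x - E_y/2], [F_y - G_x/2, E, F], [G_y/2, F, G]] = [[-9/4, -5/4, 0], [39/8, 17/2, 0], [0, 0, 169/16]]; det M1 = -70473/512
M2 = [[0, E_y/2, G_x/2], [E_y/2, E, F], [G_x/2, F, G]] = [[0, 0, -39/8], [0, 17/2, 0], [-39/8, 0, 169/16]]; det M2 = -25857/128
det M1 - det M2 = 32955/512; K = 32955/512 / (2873/32)^2 = 30/3757

Answer: K = 30/3757


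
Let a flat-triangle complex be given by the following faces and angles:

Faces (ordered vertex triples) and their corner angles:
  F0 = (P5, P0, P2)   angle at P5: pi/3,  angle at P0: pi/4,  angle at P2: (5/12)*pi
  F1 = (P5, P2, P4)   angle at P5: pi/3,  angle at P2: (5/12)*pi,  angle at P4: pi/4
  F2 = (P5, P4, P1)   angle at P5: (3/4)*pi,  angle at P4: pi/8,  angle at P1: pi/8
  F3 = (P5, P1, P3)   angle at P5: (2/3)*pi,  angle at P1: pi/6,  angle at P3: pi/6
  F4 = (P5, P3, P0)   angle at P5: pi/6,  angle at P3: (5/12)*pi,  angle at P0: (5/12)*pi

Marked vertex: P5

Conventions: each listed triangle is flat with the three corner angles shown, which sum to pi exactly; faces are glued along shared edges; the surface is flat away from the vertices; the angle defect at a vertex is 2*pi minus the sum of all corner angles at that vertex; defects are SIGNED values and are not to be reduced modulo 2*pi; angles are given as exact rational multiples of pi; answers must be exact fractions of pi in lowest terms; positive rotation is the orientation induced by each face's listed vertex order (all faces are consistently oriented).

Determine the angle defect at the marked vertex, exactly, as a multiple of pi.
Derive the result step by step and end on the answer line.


Sum of corner angles at P5: (9/4)*pi
defect = 2*pi - (9/4)*pi

Answer: defect(P5) = -pi/4


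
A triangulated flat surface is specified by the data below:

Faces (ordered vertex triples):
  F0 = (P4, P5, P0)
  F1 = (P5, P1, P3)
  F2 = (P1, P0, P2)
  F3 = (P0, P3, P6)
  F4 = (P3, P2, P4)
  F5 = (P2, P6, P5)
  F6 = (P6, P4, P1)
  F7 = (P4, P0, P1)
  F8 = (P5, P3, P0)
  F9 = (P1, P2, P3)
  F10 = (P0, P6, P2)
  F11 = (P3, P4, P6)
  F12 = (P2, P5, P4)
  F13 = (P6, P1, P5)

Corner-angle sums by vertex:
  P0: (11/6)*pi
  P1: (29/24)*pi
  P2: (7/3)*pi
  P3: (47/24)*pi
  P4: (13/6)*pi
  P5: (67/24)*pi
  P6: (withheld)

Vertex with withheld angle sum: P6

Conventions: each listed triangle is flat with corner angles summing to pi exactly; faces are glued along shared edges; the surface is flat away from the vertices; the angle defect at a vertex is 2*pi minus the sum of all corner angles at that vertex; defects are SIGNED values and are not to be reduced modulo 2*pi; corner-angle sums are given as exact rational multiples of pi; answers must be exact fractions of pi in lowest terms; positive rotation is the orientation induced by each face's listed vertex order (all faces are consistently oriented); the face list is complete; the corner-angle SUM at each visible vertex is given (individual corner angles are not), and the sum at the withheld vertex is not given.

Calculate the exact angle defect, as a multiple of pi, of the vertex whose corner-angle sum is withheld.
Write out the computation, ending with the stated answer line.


V = 7, E = 21, F = 14; chi = V - E + F = 0
Gauss-Bonnet: total defect = 2*pi*chi = 0; visible defects sum to (-7/24)*pi

Answer: defect(P6) = (7/24)*pi


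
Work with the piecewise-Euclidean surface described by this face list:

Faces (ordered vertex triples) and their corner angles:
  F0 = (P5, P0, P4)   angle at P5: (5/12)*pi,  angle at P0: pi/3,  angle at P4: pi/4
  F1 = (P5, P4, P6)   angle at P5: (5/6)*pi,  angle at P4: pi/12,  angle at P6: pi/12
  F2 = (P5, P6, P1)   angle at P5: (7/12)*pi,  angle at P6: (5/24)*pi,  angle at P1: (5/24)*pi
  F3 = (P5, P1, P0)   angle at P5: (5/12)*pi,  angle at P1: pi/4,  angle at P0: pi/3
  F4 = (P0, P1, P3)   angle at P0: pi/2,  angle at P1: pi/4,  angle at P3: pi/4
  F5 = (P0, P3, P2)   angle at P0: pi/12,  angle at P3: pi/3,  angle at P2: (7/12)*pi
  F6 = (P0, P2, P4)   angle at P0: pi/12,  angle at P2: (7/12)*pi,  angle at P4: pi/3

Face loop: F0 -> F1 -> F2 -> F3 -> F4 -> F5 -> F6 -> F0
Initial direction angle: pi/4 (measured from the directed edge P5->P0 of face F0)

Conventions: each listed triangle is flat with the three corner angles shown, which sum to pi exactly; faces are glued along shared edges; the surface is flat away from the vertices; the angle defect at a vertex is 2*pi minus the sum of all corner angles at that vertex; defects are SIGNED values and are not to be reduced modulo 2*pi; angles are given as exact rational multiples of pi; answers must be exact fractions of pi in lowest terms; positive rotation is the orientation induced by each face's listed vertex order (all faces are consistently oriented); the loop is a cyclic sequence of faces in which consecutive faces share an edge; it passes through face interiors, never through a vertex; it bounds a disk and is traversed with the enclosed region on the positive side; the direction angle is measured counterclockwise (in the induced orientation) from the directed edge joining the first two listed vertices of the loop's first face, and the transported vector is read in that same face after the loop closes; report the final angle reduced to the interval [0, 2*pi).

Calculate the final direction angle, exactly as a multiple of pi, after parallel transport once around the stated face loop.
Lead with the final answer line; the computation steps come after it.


Answer: final direction angle = (2/3)*pi

enclosed vertex P0: corner angles sum to (4/3)*pi, defect = 2*pi - (4/3)*pi = (2/3)*pi
enclosed vertex P5: corner angles sum to (9/4)*pi, defect = 2*pi - (9/4)*pi = -pi/4
by Gauss-Bonnet the loop rotates the vector by the enclosed defect sum (positive orientation, mod 2*pi)
final angle = pi/4 + (5/12)*pi = (2/3)*pi (mod 2*pi)


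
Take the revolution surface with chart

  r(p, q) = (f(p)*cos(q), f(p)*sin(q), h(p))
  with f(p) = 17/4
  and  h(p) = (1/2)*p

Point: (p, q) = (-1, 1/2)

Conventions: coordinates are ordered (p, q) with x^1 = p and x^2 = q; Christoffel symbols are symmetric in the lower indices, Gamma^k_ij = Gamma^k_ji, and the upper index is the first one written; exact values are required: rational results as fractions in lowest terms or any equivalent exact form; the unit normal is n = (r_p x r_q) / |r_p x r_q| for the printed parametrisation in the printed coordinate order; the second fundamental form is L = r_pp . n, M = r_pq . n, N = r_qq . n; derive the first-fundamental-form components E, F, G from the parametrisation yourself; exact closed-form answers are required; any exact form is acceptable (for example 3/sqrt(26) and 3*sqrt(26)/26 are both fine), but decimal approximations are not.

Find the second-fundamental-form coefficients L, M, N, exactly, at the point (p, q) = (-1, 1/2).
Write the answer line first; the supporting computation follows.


Answer: L = 0, M = 0, N = 17/4

f = 17/4, f' = 0, f'' = 0, h' = 1/2, h'' = 0
E = 1/4, F = 0, G = 289/16; answer radicand W^2 = 1/4
unnormalised second-form numerators: l = 0, m = 0, n = 17/8; L = l/sqrt(1/4), and similarly M = m/sqrt(W^2), N = n/sqrt(W^2)


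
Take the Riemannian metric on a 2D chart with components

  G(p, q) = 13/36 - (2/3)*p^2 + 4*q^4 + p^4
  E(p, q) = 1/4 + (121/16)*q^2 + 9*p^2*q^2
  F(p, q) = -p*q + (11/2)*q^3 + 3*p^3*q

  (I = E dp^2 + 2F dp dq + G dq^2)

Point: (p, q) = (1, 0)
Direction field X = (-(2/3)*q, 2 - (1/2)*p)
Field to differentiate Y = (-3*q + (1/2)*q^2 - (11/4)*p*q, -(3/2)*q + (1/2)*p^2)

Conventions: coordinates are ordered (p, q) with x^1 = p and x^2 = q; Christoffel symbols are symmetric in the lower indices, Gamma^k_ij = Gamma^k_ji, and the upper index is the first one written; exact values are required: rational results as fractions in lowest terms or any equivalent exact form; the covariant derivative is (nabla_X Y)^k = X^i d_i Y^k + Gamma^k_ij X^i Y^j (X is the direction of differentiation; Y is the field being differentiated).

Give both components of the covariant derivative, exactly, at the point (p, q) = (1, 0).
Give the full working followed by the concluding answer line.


E = 1/4, F = 0, G = 25/36 at the point
E_p = 0, E_q = 0, F_p = 0, F_q = 2, G_p = 8/3, G_q = 0
EG - F^2 = 25/144;  g^inv = (144/25) * [[25/36, 0], [0, 1/4]]
first-kind symbols [ij,l] = (1/2)(d_i g_jl + d_j g_il - d_l g_ij): [pp,p] = E_p/2 = 0, [pp,q] = F_p - E_q/2 = 0, [pq,p] = E_q/2 = 0, [pq,q] = G_p/2 = 4/3, [qq,p] = F_q - G_p/2 = 2/3, [qq,q] = G_q/2 = 0
Gamma^p_ij = (G*[ij,p] - F*[ij,q])/(EG - F^2), Gamma^q_ij = (E*[ij,q] - F*[ij,p])/(EG - F^2)
Gamma_ppp = 0, Gamma_ppq = 0, Gamma_pqq = 8/3, Gamma_qpp = 0, Gamma_qpq = 48/25, Gamma_qqq = 0
X = (0, 3/2), Y = (0, 1/2) at the point

Answer: (nabla_X Y)^p = -53/8, (nabla_X Y)^q = -9/4


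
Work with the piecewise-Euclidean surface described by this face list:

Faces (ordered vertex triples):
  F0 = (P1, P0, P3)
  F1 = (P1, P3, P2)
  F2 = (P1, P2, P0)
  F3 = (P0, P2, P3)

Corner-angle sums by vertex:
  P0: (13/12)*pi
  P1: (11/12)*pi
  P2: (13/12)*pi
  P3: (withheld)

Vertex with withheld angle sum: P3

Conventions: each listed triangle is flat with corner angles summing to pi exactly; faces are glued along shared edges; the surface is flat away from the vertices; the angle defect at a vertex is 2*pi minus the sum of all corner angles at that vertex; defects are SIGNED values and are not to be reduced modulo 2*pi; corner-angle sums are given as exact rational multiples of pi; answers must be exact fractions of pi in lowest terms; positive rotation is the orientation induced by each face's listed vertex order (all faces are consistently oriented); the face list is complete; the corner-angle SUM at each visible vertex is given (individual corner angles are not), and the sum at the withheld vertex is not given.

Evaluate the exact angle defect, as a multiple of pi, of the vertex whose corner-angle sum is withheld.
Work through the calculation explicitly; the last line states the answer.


V = 4, E = 6, F = 4; chi = V - E + F = 2
Gauss-Bonnet: total defect = 2*pi*chi = 4*pi; visible defects sum to (35/12)*pi

Answer: defect(P3) = (13/12)*pi


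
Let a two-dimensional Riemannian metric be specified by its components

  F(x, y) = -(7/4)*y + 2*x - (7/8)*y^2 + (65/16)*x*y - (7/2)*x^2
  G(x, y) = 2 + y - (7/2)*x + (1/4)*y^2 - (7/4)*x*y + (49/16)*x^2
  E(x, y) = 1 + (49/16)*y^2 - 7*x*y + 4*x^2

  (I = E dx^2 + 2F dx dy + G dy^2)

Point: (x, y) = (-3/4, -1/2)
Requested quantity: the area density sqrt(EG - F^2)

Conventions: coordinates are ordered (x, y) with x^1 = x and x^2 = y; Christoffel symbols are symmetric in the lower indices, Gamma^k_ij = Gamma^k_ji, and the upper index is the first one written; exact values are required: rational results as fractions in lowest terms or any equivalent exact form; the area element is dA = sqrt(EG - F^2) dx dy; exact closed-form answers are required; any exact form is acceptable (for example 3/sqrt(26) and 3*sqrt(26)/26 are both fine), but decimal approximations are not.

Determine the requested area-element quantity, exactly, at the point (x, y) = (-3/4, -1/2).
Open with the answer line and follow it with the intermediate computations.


Answer: sqrt(EG - F^2) = 17*sqrt(5)/16

E = 89/64, F = -165/128, G = 1345/256; EG - F^2 = 1445/256


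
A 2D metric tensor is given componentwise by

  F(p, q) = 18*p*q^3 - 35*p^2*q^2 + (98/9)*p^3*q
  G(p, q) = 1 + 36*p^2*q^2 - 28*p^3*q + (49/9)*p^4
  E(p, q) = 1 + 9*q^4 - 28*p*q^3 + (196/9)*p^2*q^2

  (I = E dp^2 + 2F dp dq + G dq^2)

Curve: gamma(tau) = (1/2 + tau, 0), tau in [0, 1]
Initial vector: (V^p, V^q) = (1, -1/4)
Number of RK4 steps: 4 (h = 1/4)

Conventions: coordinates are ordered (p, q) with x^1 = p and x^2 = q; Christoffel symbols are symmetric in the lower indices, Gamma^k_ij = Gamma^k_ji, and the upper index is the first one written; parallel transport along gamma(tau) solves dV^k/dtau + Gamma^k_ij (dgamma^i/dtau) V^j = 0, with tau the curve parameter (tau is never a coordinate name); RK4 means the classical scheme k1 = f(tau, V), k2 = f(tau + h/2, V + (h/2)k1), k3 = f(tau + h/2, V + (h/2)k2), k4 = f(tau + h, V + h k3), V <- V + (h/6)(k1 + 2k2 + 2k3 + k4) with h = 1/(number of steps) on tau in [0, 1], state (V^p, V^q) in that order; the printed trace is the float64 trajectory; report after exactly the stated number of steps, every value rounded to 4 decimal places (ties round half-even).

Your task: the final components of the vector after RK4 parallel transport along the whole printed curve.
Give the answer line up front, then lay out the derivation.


Answer: V^p = 1.0000, V^q = -0.0542

gamma'(tau) = (1, 0); f(tau, V)^k = -Gamma^k_ij(gamma(tau)) gamma'^i(tau) V^j; h = 1/4; intermediate values shown to 6 dp
curve data and Christoffel symbols at the stage parameters:
  tau = 0.000000: gamma = (0.500000, 0.000000), gamma' = (1.000000, 0.000000); Gamma_ppp = 0.000000, Gamma_ppq = 0.000000, Gamma_pqq = 0.000000, Gamma_qpp = 0.000000, Gamma_qpq = 1.015544, Gamma_qqq = -1.305699
  tau = 0.125000: gamma = (0.625000, 0.000000), gamma' = (1.000000, 0.000000); Gamma_ppp = 0.000000, Gamma_ppq = 0.000000, Gamma_pqq = 0.000000, Gamma_qpp = 0.000000, Gamma_qpq = 1.452088, Gamma_qqq = -1.866971
  tau = 0.250000: gamma = (0.750000, 0.000000), gamma' = (1.000000, 0.000000); Gamma_ppp = 0.000000, Gamma_ppq = 0.000000, Gamma_pqq = 0.000000, Gamma_qpp = 0.000000, Gamma_qpq = 1.687231, Gamma_qqq = -2.169297
  tau = 0.375000: gamma = (0.875000, 0.000000), gamma' = (1.000000, 0.000000); Gamma_ppp = 0.000000, Gamma_ppq = 0.000000, Gamma_pqq = 0.000000, Gamma_qpp = 0.000000, Gamma_qpq = 1.740384, Gamma_qqq = -2.237637
  tau = 0.500000: gamma = (1.000000, 0.000000), gamma' = (1.000000, 0.000000); Gamma_ppp = 0.000000, Gamma_ppq = 0.000000, Gamma_pqq = 0.000000, Gamma_qpp = 0.000000, Gamma_qpq = 1.689655, Gamma_qqq = -2.172414
  tau = 0.625000: gamma = (1.125000, 0.000000), gamma' = (1.000000, 0.000000); Gamma_ppp = 0.000000, Gamma_ppq = 0.000000, Gamma_pqq = 0.000000, Gamma_qpp = 0.000000, Gamma_qpq = 1.594897, Gamma_qqq = -2.050581
  tau = 0.750000: gamma = (1.250000, 0.000000), gamma' = (1.000000, 0.000000); Gamma_ppp = 0.000000, Gamma_ppq = 0.000000, Gamma_pqq = 0.000000, Gamma_qpp = 0.000000, Gamma_qpq = 1.488050, Gamma_qqq = -1.913207
  tau = 0.875000: gamma = (1.375000, 0.000000), gamma' = (1.000000, 0.000000); Gamma_ppp = 0.000000, Gamma_ppq = 0.000000, Gamma_pqq = 0.000000, Gamma_qpp = 0.000000, Gamma_qpq = 1.383457, Gamma_qqq = -1.778730
  tau = 1.000000: gamma = (1.500000, 0.000000), gamma' = (1.000000, 0.000000); Gamma_ppp = 0.000000, Gamma_ppq = 0.000000, Gamma_pqq = 0.000000, Gamma_qpp = 0.000000, Gamma_qpq = 1.286652, Gamma_qqq = -1.654267
step 0: V^p = 1.0000, V^q = -0.2500
step 1: k1 = (0.000000, 0.253886), k2 = (0.000000, 0.316939), k3 = (0.000000, 0.305494), k4 = (0.000000, 0.292948); V <- V + (h/6)(k1 + 2k2 + 2k3 + k4): V^p = 1.0000, V^q = -0.1753
step 2: k1 = (0.000000, 0.295849), k2 = (0.000000, 0.240808), k3 = (0.000000, 0.252782), k4 = (0.000000, 0.189495); V <- V + (h/6)(k1 + 2k2 + 2k3 + k4): V^p = 1.0000, V^q = -0.1140
step 3: k1 = (0.000000, 0.192605), k2 = (0.000000, 0.143405), k3 = (0.000000, 0.153214), k4 = (0.000000, 0.112626); V <- V + (h/6)(k1 + 2k2 + 2k3 + k4): V^p = 1.0000, V^q = -0.0766
step 4: k1 = (0.000000, 0.113917), k2 = (0.000000, 0.086210), k3 = (0.000000, 0.091001), k4 = (0.000000, 0.069227); V <- V + (h/6)(k1 + 2k2 + 2k3 + k4): V^p = 1.0000, V^q = -0.0542


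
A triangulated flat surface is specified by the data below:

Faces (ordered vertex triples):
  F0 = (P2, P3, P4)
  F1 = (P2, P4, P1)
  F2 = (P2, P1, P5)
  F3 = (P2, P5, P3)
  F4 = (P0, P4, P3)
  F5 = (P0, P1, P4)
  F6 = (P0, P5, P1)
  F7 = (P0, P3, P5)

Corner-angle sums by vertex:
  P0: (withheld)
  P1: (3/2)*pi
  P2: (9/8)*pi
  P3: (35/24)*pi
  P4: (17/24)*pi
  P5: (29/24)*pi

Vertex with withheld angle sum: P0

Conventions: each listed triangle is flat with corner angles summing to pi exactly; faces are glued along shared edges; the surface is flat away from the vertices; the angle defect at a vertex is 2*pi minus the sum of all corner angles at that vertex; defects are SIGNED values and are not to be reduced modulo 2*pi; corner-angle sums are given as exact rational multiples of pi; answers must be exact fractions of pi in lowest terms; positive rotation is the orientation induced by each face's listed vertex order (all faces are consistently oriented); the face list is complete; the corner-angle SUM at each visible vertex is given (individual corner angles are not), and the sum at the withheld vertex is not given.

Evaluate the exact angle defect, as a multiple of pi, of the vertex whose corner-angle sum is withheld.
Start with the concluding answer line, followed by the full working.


Answer: defect(P0) = 0

V = 6, E = 12, F = 8; chi = V - E + F = 2
Gauss-Bonnet: total defect = 2*pi*chi = 4*pi; visible defects sum to 4*pi


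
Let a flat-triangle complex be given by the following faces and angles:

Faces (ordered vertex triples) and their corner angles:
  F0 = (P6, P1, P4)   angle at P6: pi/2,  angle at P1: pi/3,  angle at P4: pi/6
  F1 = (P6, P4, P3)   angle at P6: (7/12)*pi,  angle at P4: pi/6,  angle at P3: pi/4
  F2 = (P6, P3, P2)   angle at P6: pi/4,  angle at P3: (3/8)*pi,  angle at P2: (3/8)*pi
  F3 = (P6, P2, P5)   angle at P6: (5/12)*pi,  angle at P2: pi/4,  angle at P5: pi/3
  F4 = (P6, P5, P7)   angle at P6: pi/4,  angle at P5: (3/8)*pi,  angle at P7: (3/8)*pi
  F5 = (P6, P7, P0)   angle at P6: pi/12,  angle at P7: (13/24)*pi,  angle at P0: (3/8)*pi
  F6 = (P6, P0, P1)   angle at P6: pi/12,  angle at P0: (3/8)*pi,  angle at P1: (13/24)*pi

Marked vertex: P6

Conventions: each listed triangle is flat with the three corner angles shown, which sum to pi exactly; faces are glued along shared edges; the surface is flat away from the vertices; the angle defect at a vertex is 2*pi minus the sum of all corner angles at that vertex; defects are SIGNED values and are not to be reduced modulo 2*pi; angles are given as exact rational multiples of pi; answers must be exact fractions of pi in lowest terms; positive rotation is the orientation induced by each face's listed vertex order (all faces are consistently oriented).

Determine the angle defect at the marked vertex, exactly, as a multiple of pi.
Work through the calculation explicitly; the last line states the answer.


Sum of corner angles at P6: (13/6)*pi
defect = 2*pi - (13/6)*pi

Answer: defect(P6) = -pi/6


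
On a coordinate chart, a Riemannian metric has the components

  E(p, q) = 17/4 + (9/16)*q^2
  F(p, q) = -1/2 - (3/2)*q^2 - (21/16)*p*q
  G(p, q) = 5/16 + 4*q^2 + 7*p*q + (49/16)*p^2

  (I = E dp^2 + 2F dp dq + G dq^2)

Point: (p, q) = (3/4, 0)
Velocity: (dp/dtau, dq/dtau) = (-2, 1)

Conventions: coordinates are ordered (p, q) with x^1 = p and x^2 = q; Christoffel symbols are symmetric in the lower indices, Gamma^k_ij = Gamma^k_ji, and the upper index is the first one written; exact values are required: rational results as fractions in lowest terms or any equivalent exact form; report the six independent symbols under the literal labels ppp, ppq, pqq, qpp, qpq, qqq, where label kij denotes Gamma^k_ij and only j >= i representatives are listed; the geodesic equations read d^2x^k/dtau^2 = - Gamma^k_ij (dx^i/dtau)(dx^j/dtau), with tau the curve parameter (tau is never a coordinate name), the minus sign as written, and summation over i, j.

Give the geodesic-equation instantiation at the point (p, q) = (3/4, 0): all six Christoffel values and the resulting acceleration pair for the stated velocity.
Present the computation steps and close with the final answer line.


E = 17/4, F = -1/2, G = 521/256 at the point
E_p = 0, E_q = 0, F_p = 0, F_q = -63/64, G_p = 147/32, G_q = 21/4
EG - F^2 = 8601/1024;  g^inv = (1024/8601) * [[521/256, 1/2], [1/2, 17/4]]
first-kind symbols [ij,l] = (1/2)(d_i g_jl + d_j g_il - d_l g_ij): [pp,p] = E_p/2 = 0, [pp,q] = F_p - E_q/2 = 0, [pq,p] = E_q/2 = 0, [pq,q] = G_p/2 = 147/64, [qq,p] = F_q - G_p/2 = -105/32, [qq,q] = G_q/2 = 21/8
Gamma^p_ij = (G*[ij,p] - F*[ij,q])/(EG - F^2), Gamma^q_ij = (E*[ij,q] - F*[ij,p])/(EG - F^2)
Gamma_ppp = 0, Gamma_ppq = 392/2867, Gamma_pqq = -14651/22936, Gamma_qpp = 0, Gamma_qpq = 3332/2867, Gamma_qqq = 3248/2867
d^2p/dtau^2 = -(Gamma_ppp*(-2)^2 + 2*Gamma_ppq*(-2)*(1) + Gamma_pqq*(1)^2) = 27195/22936
d^2q/dtau^2 = -(Gamma_qpp*(-2)^2 + 2*Gamma_qpq*(-2)*(1) + Gamma_qqq*(1)^2) = 10080/2867

Answer: Gamma_ppp = 0, Gamma_ppq = 392/2867, Gamma_pqq = -14651/22936, Gamma_qpp = 0, Gamma_qpq = 3332/2867, Gamma_qqq = 3248/2867; accelerations (d^2p/dtau^2, d^2q/dtau^2) = (27195/22936, 10080/2867)
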